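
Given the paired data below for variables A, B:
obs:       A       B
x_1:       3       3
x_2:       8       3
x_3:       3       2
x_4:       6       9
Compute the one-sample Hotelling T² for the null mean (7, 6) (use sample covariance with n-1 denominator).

Step 1 — sample mean vector:
  mean(A) = (3 + 8 + 3 + 6) / 4 = 20/4 = 5
  mean(B) = (3 + 3 + 2 + 9) / 4 = 17/4 = 4.25
  x̄ = (5, 4.25),  deviation x̄ - mu_0 = (5, 4.25) - (7, 6) = (-2, -1.75).

Step 2 — sample covariance matrix, S[i,j] = (1/(n-1)) · Σ_k (x_{k,i} - mean_i) · (x_{k,j} - mean_j), divisor n-1 = 3:
  S[A,A] = ((-2)·(-2) + (3)·(3) + (-2)·(-2) + (1)·(1)) / 3 = 18/3 = 6
  S[A,B] = ((-2)·(-1.25) + (3)·(-1.25) + (-2)·(-2.25) + (1)·(4.75)) / 3 = 8/3 = 2.6667
  S[B,B] = ((-1.25)·(-1.25) + (-1.25)·(-1.25) + (-2.25)·(-2.25) + (4.75)·(4.75)) / 3 = 30.75/3 = 10.25
  S = [[6, 2.6667],
 [2.6667, 10.25]].

Step 3 — invert S. det(S) = 6·10.25 - (2.6667)² = 54.3889.
  S^{-1} = (1/det) · [[d, -b], [-b, a]] = [[0.1885, -0.049],
 [-0.049, 0.1103]].

Step 4 — quadratic form (x̄ - mu_0)^T · S^{-1} · (x̄ - mu_0):
  S^{-1} · (x̄ - mu_0) = (-0.2911, -0.095),
  (x̄ - mu_0)^T · [...] = (-2)·(-0.2911) + (-1.75)·(-0.095) = 0.7485.

Step 5 — scale by n: T² = 4 · 0.7485 = 2.9939.

T² ≈ 2.9939


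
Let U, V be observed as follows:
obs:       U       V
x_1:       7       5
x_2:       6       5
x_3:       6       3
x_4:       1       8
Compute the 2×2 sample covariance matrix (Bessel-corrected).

Step 1 — column means:
  mean(U) = (7 + 6 + 6 + 1) / 4 = 20/4 = 5
  mean(V) = (5 + 5 + 3 + 8) / 4 = 21/4 = 5.25

Step 2 — sample covariance S[i,j] = (1/(n-1)) · Σ_k (x_{k,i} - mean_i) · (x_{k,j} - mean_j), with n-1 = 3.
  S[U,U] = ((2)·(2) + (1)·(1) + (1)·(1) + (-4)·(-4)) / 3 = 22/3 = 7.3333
  S[U,V] = ((2)·(-0.25) + (1)·(-0.25) + (1)·(-2.25) + (-4)·(2.75)) / 3 = -14/3 = -4.6667
  S[V,V] = ((-0.25)·(-0.25) + (-0.25)·(-0.25) + (-2.25)·(-2.25) + (2.75)·(2.75)) / 3 = 12.75/3 = 4.25

S is symmetric (S[j,i] = S[i,j]). Assembling:

S = [[7.3333, -4.6667],
 [-4.6667, 4.25]]


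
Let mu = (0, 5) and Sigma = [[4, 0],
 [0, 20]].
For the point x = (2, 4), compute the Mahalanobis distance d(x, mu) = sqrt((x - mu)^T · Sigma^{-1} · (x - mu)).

Step 1 — centre the observation: (x - mu) = (2, -1).

Step 2 — invert Sigma. det(Sigma) = 4·20 - (0)² = 80.
  Sigma^{-1} = (1/det) · [[d, -b], [-b, a]] = [[0.25, 0],
 [0, 0.05]].

Step 3 — form the quadratic (x - mu)^T · Sigma^{-1} · (x - mu):
  Sigma^{-1} · (x - mu) = (0.5, -0.05).
  (x - mu)^T · [Sigma^{-1} · (x - mu)] = (2)·(0.5) + (-1)·(-0.05) = 1.05.

Step 4 — take square root: d = √(1.05) ≈ 1.0247.

d(x, mu) = √(1.05) ≈ 1.0247


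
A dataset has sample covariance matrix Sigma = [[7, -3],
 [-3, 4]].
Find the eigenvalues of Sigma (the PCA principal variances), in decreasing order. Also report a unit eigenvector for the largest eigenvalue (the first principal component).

Step 1 — characteristic polynomial of 2×2 Sigma:
  det(Sigma - λI) = λ² - trace · λ + det = 0.
  trace = 7 + 4 = 11, det = 7·4 - (-3)² = 19.
Step 2 — discriminant:
  Δ = trace² - 4·det = 121 - 76 = 45.
Step 3 — eigenvalues:
  λ = (trace ± √Δ)/2 = (11 ± 6.7082)/2,
  λ_1 = 8.8541,  λ_2 = 2.1459.

Step 4 — unit eigenvector for λ_1: solve (Sigma - λ_1 I)v = 0. First row:
  (7 - 8.8541)·v_x + (-3)·v_y = 0, i.e. (-1.8541)·v_x + (-3)·v_y = 0,
  so v ∝ (b, λ_1 - a) = (-3, 1.8541); multiply by -1 so the first entry is positive: u = (3, -1.8541).
  ||u|| = √((3)² + (-1.8541)²) = √(12.4377) ≈ 3.5267,
  v_1 = u/||u|| ≈ (0.8507, -0.5257) (||v_1|| = 1).

λ_1 = 8.8541,  λ_2 = 2.1459;  v_1 ≈ (0.8507, -0.5257)


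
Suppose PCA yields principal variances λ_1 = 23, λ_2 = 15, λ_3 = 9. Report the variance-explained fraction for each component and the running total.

Step 1 — total variance = trace(Sigma) = Σ λ_i = 23 + 15 + 9 = 47.

Step 2 — fraction explained by component i = λ_i / Σ λ:
  PC1: 23/47 = 0.4894
  PC2: 15/47 = 0.3191
  PC3: 9/47 = 0.1915

Step 3 — cumulative fraction after k components = (λ_1 + ... + λ_k) / Σ λ:
  k = 1: 23/47 = 0.4894
  k = 2: (23 + 15)/47 = 38/47 = 0.8085
  k = 3: (23 + 15 + 9)/47 = 47/47 = 1

Summary (fraction, with percent):

explained: PC1 0.4894 (48.94%), PC2 0.3191 (31.91%), PC3 0.1915 (19.15%);  cumulative: 0.4894, 0.8085, 1


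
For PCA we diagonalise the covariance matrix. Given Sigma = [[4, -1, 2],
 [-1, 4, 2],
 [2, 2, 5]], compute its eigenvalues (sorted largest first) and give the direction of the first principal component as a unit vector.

Step 1 — characteristic polynomial p(λ) = det(λI - Sigma) = λ³ - tr·λ² + c_1·λ - det, where tr = trace, c_1 = sum of the principal 2×2 minors, det = det(Sigma):
  tr = 4 + 4 + 5 = 13,
  c_1 = (4·4 - (-1)²) + (4·5 - (2)²) + (4·5 - (2)²) = 15 + 16 + 16 = 47,
  det = 4·(4·5 - (2)²) - (-1)·((-1)·5 - (2)·(2)) + (2)·((-1)·(2) - 4·(2)) = 4·(16) - (-1)·(-9) + (2)·(-10) = 35.
  So p(λ) = λ³ - 13λ² + 47λ - 35.
Step 2 — look for an integer root (rational root theorem: any rational root is an integer divisor of 35). Testing λ = 1:
  p(1) = 1 - 13 + 47 - 35 = 0  ✓
  Dividing out (λ - 1): p(λ) = (λ - 1)(λ² - 12λ + 35).
Step 3 — remaining eigenvalues from the quadratic λ² - 12λ + 35 = 0:
  Δ = 12² - 4·35 = 144 - 140 = 4,  λ = (12 ± √4)/2 = (12 ± 2)/2 = 7 or 5.
  Sorted: λ_1 = 7,  λ_2 = 5,  λ_3 = 1  (check: sum = 13 = tr ✓).

Step 4 — unit eigenvector for λ_1 = 7: v spans the null space of (Sigma - λ_1 I), whose rows are
  r_1 = (-3, -1, 2),  r_2 = (-1, -3, 2),  r_3 = (2, 2, -2).
  v is orthogonal to every row, so take v ∝ r_1 × r_2 = ((-1)·(2) - (2)·(-3), (2)·(-1) - (-3)·(2), (-3)·(-3) - (-1)·(-1)) = (4, 4, 8).
  Rescale (divide by 4): u = (1, 1, 2).
  ||u|| = √((1)² + (1)² + (2)²) = √(6) ≈ 2.4495,  v_1 = u/||u|| ≈ (0.4082, 0.4082, 0.8165) (||v_1|| = 1).

λ_1 = 7,  λ_2 = 5,  λ_3 = 1;  v_1 ≈ (0.4082, 0.4082, 0.8165)


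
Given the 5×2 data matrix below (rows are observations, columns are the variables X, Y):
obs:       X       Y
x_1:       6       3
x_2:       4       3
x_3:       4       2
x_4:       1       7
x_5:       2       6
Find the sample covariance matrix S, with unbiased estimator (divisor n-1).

Step 1 — column means:
  mean(X) = (6 + 4 + 4 + 1 + 2) / 5 = 17/5 = 3.4
  mean(Y) = (3 + 3 + 2 + 7 + 6) / 5 = 21/5 = 4.2

Step 2 — sample covariance S[i,j] = (1/(n-1)) · Σ_k (x_{k,i} - mean_i) · (x_{k,j} - mean_j), with n-1 = 4.
  S[X,X] = ((2.6)·(2.6) + (0.6)·(0.6) + (0.6)·(0.6) + (-2.4)·(-2.4) + (-1.4)·(-1.4)) / 4 = 15.2/4 = 3.8
  S[X,Y] = ((2.6)·(-1.2) + (0.6)·(-1.2) + (0.6)·(-2.2) + (-2.4)·(2.8) + (-1.4)·(1.8)) / 4 = -14.4/4 = -3.6
  S[Y,Y] = ((-1.2)·(-1.2) + (-1.2)·(-1.2) + (-2.2)·(-2.2) + (2.8)·(2.8) + (1.8)·(1.8)) / 4 = 18.8/4 = 4.7

S is symmetric (S[j,i] = S[i,j]). Assembling:

S = [[3.8, -3.6],
 [-3.6, 4.7]]


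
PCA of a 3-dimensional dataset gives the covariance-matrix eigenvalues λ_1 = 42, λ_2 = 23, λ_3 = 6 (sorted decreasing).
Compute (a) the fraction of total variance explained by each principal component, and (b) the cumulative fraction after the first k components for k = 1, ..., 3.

Step 1 — total variance = trace(Sigma) = Σ λ_i = 42 + 23 + 6 = 71.

Step 2 — fraction explained by component i = λ_i / Σ λ:
  PC1: 42/71 = 0.5915
  PC2: 23/71 = 0.3239
  PC3: 6/71 = 0.0845

Step 3 — cumulative fraction after k components = (λ_1 + ... + λ_k) / Σ λ:
  k = 1: 42/71 = 0.5915
  k = 2: (42 + 23)/71 = 65/71 = 0.9155
  k = 3: (42 + 23 + 6)/71 = 71/71 = 1

Summary (fraction, with percent):

explained: PC1 0.5915 (59.15%), PC2 0.3239 (32.39%), PC3 0.0845 (8.45%);  cumulative: 0.5915, 0.9155, 1


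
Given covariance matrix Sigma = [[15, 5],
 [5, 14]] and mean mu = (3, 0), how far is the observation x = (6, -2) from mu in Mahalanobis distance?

Step 1 — centre the observation: (x - mu) = (3, -2).

Step 2 — invert Sigma. det(Sigma) = 15·14 - (5)² = 185.
  Sigma^{-1} = (1/det) · [[d, -b], [-b, a]] = [[0.0757, -0.027],
 [-0.027, 0.0811]].

Step 3 — form the quadratic (x - mu)^T · Sigma^{-1} · (x - mu):
  Sigma^{-1} · (x - mu) = (0.2811, -0.2432).
  (x - mu)^T · [Sigma^{-1} · (x - mu)] = (3)·(0.2811) + (-2)·(-0.2432) = 1.3297.

Step 4 — take square root: d = √(1.3297) ≈ 1.1531.

d(x, mu) = √(1.3297) ≈ 1.1531


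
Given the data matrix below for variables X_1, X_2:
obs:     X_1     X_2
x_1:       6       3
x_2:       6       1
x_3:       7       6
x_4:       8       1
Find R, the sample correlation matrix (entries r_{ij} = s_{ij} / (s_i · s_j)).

Step 1 — column means:
  mean(X_1) = (6 + 6 + 7 + 8) / 4 = 27/4 = 6.75
  mean(X_2) = (3 + 1 + 6 + 1) / 4 = 11/4 = 2.75

Step 2 — sample variances and covariances s[i,j] = (1/(n-1)) · Σ_k (x_{k,i} - mean_i) · (x_{k,j} - mean_j), with n-1 = 3:
  s[X_1,X_1] = ((-0.75)·(-0.75) + (-0.75)·(-0.75) + (0.25)·(0.25) + (1.25)·(1.25)) / 3 = 2.75/3 = 0.9167
  s[X_1,X_2] = ((-0.75)·(0.25) + (-0.75)·(-1.75) + (0.25)·(3.25) + (1.25)·(-1.75)) / 3 = -0.25/3 = -0.0833
  s[X_2,X_2] = ((0.25)·(0.25) + (-1.75)·(-1.75) + (3.25)·(3.25) + (-1.75)·(-1.75)) / 3 = 16.75/3 = 5.5833
  Sample standard deviations s_i = √(s[i,i]):
  s(X_1) = √(0.9167) = 0.9574
  s(X_2) = √(5.5833) = 2.3629

Step 3 — r_{ij} = s_{ij} / (s_i · s_j):
  r[X_1,X_1] = 1 (diagonal).
  r[X_1,X_2] = -0.0833 / (0.9574 · 2.3629) = -0.0833 / 2.2623 = -0.0368
  r[X_2,X_2] = 1 (diagonal).

R is symmetric with unit diagonal. Assembling:

R = [[1, -0.0368],
 [-0.0368, 1]]


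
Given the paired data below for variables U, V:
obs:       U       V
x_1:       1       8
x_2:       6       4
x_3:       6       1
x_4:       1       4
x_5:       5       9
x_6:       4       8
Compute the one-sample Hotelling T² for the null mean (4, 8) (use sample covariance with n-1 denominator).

Step 1 — sample mean vector:
  mean(U) = (1 + 6 + 6 + 1 + 5 + 4) / 6 = 23/6 = 3.8333
  mean(V) = (8 + 4 + 1 + 4 + 9 + 8) / 6 = 34/6 = 5.6667
  x̄ = (3.8333, 5.6667),  deviation x̄ - mu_0 = (3.8333, 5.6667) - (4, 8) = (-0.1667, -2.3333).

Step 2 — sample covariance matrix, S[i,j] = (1/(n-1)) · Σ_k (x_{k,i} - mean_i) · (x_{k,j} - mean_j), divisor n-1 = 5:
  S[U,U] = ((-2.8333)·(-2.8333) + (2.1667)·(2.1667) + (2.1667)·(2.1667) + (-2.8333)·(-2.8333) + (1.1667)·(1.1667) + (0.1667)·(0.1667)) / 5 = 26.8333/5 = 5.3667
  S[U,V] = ((-2.8333)·(2.3333) + (2.1667)·(-1.6667) + (2.1667)·(-4.6667) + (-2.8333)·(-1.6667) + (1.1667)·(3.3333) + (0.1667)·(2.3333)) / 5 = -11.3333/5 = -2.2667
  S[V,V] = ((2.3333)·(2.3333) + (-1.6667)·(-1.6667) + (-4.6667)·(-4.6667) + (-1.6667)·(-1.6667) + (3.3333)·(3.3333) + (2.3333)·(2.3333)) / 5 = 49.3333/5 = 9.8667
  S = [[5.3667, -2.2667],
 [-2.2667, 9.8667]].

Step 3 — invert S. det(S) = 5.3667·9.8667 - (-2.2667)² = 47.8133.
  S^{-1} = (1/det) · [[d, -b], [-b, a]] = [[0.2064, 0.0474],
 [0.0474, 0.1122]].

Step 4 — quadratic form (x̄ - mu_0)^T · S^{-1} · (x̄ - mu_0):
  S^{-1} · (x̄ - mu_0) = (-0.145, -0.2698),
  (x̄ - mu_0)^T · [...] = (-0.1667)·(-0.145) + (-2.3333)·(-0.2698) = 0.6537.

Step 5 — scale by n: T² = 6 · 0.6537 = 3.9222.

T² ≈ 3.9222


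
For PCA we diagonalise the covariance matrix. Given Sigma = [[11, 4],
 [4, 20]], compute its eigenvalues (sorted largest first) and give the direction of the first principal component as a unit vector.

Step 1 — characteristic polynomial of 2×2 Sigma:
  det(Sigma - λI) = λ² - trace · λ + det = 0.
  trace = 11 + 20 = 31, det = 11·20 - (4)² = 204.
Step 2 — discriminant:
  Δ = trace² - 4·det = 961 - 816 = 145.
Step 3 — eigenvalues:
  λ = (trace ± √Δ)/2 = (31 ± 12.0416)/2,
  λ_1 = 21.5208,  λ_2 = 9.4792.

Step 4 — unit eigenvector for λ_1: solve (Sigma - λ_1 I)v = 0. First row:
  (11 - 21.5208)·v_x + (4)·v_y = 0, i.e. (-10.5208)·v_x + (4)·v_y = 0,
  so v ∝ (b, λ_1 - a) = (4, 10.5208) = u.
  ||u|| = √((4)² + (10.5208)²) = √(126.6872) ≈ 11.2555,
  v_1 = u/||u|| ≈ (0.3554, 0.9347) (||v_1|| = 1).

λ_1 = 21.5208,  λ_2 = 9.4792;  v_1 ≈ (0.3554, 0.9347)


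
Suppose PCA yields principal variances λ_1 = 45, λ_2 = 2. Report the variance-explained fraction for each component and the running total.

Step 1 — total variance = trace(Sigma) = Σ λ_i = 45 + 2 = 47.

Step 2 — fraction explained by component i = λ_i / Σ λ:
  PC1: 45/47 = 0.9574
  PC2: 2/47 = 0.0426

Step 3 — cumulative fraction after k components = (λ_1 + ... + λ_k) / Σ λ:
  k = 1: 45/47 = 0.9574
  k = 2: (45 + 2)/47 = 47/47 = 1

Summary (fraction, with percent):

explained: PC1 0.9574 (95.74%), PC2 0.0426 (4.26%);  cumulative: 0.9574, 1


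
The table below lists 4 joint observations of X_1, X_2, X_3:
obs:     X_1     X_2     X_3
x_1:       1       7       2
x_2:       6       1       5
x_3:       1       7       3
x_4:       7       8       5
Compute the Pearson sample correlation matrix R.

Step 1 — column means:
  mean(X_1) = (1 + 6 + 1 + 7) / 4 = 15/4 = 3.75
  mean(X_2) = (7 + 1 + 7 + 8) / 4 = 23/4 = 5.75
  mean(X_3) = (2 + 5 + 3 + 5) / 4 = 15/4 = 3.75

Step 2 — sample variances and covariances s[i,j] = (1/(n-1)) · Σ_k (x_{k,i} - mean_i) · (x_{k,j} - mean_j), with n-1 = 3:
  s[X_1,X_1] = ((-2.75)·(-2.75) + (2.25)·(2.25) + (-2.75)·(-2.75) + (3.25)·(3.25)) / 3 = 30.75/3 = 10.25
  s[X_1,X_2] = ((-2.75)·(1.25) + (2.25)·(-4.75) + (-2.75)·(1.25) + (3.25)·(2.25)) / 3 = -10.25/3 = -3.4167
  s[X_1,X_3] = ((-2.75)·(-1.75) + (2.25)·(1.25) + (-2.75)·(-0.75) + (3.25)·(1.25)) / 3 = 13.75/3 = 4.5833
  s[X_2,X_2] = ((1.25)·(1.25) + (-4.75)·(-4.75) + (1.25)·(1.25) + (2.25)·(2.25)) / 3 = 30.75/3 = 10.25
  s[X_2,X_3] = ((1.25)·(-1.75) + (-4.75)·(1.25) + (1.25)·(-0.75) + (2.25)·(1.25)) / 3 = -6.25/3 = -2.0833
  s[X_3,X_3] = ((-1.75)·(-1.75) + (1.25)·(1.25) + (-0.75)·(-0.75) + (1.25)·(1.25)) / 3 = 6.75/3 = 2.25
  Sample standard deviations s_i = √(s[i,i]):
  s(X_1) = √(10.25) = 3.2016
  s(X_2) = √(10.25) = 3.2016
  s(X_3) = √(2.25) = 1.5

Step 3 — r_{ij} = s_{ij} / (s_i · s_j):
  r[X_1,X_1] = 1 (diagonal).
  r[X_1,X_2] = -3.4167 / (3.2016 · 3.2016) = -3.4167 / 10.25 = -0.3333
  r[X_1,X_3] = 4.5833 / (3.2016 · 1.5) = 4.5833 / 4.8023 = 0.9544
  r[X_2,X_2] = 1 (diagonal).
  r[X_2,X_3] = -2.0833 / (3.2016 · 1.5) = -2.0833 / 4.8023 = -0.4338
  r[X_3,X_3] = 1 (diagonal).

R is symmetric with unit diagonal. Assembling:

R = [[1, -0.3333, 0.9544],
 [-0.3333, 1, -0.4338],
 [0.9544, -0.4338, 1]]


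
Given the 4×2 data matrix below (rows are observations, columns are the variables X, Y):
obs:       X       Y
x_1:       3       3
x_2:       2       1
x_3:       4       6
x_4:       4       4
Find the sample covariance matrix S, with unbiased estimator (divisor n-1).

Step 1 — column means:
  mean(X) = (3 + 2 + 4 + 4) / 4 = 13/4 = 3.25
  mean(Y) = (3 + 1 + 6 + 4) / 4 = 14/4 = 3.5

Step 2 — sample covariance S[i,j] = (1/(n-1)) · Σ_k (x_{k,i} - mean_i) · (x_{k,j} - mean_j), with n-1 = 3.
  S[X,X] = ((-0.25)·(-0.25) + (-1.25)·(-1.25) + (0.75)·(0.75) + (0.75)·(0.75)) / 3 = 2.75/3 = 0.9167
  S[X,Y] = ((-0.25)·(-0.5) + (-1.25)·(-2.5) + (0.75)·(2.5) + (0.75)·(0.5)) / 3 = 5.5/3 = 1.8333
  S[Y,Y] = ((-0.5)·(-0.5) + (-2.5)·(-2.5) + (2.5)·(2.5) + (0.5)·(0.5)) / 3 = 13/3 = 4.3333

S is symmetric (S[j,i] = S[i,j]). Assembling:

S = [[0.9167, 1.8333],
 [1.8333, 4.3333]]


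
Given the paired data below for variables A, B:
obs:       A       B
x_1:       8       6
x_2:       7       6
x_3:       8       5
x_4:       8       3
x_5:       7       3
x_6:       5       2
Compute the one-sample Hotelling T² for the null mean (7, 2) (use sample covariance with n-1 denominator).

Step 1 — sample mean vector:
  mean(A) = (8 + 7 + 8 + 8 + 7 + 5) / 6 = 43/6 = 7.1667
  mean(B) = (6 + 6 + 5 + 3 + 3 + 2) / 6 = 25/6 = 4.1667
  x̄ = (7.1667, 4.1667),  deviation x̄ - mu_0 = (7.1667, 4.1667) - (7, 2) = (0.1667, 2.1667).

Step 2 — sample covariance matrix, S[i,j] = (1/(n-1)) · Σ_k (x_{k,i} - mean_i) · (x_{k,j} - mean_j), divisor n-1 = 5:
  S[A,A] = ((0.8333)·(0.8333) + (-0.1667)·(-0.1667) + (0.8333)·(0.8333) + (0.8333)·(0.8333) + (-0.1667)·(-0.1667) + (-2.1667)·(-2.1667)) / 5 = 6.8333/5 = 1.3667
  S[A,B] = ((0.8333)·(1.8333) + (-0.1667)·(1.8333) + (0.8333)·(0.8333) + (0.8333)·(-1.1667) + (-0.1667)·(-1.1667) + (-2.1667)·(-2.1667)) / 5 = 5.8333/5 = 1.1667
  S[B,B] = ((1.8333)·(1.8333) + (1.8333)·(1.8333) + (0.8333)·(0.8333) + (-1.1667)·(-1.1667) + (-1.1667)·(-1.1667) + (-2.1667)·(-2.1667)) / 5 = 14.8333/5 = 2.9667
  S = [[1.3667, 1.1667],
 [1.1667, 2.9667]].

Step 3 — invert S. det(S) = 1.3667·2.9667 - (1.1667)² = 2.6933.
  S^{-1} = (1/det) · [[d, -b], [-b, a]] = [[1.1015, -0.4332],
 [-0.4332, 0.5074]].

Step 4 — quadratic form (x̄ - mu_0)^T · S^{-1} · (x̄ - mu_0):
  S^{-1} · (x̄ - mu_0) = (-0.755, 1.0272),
  (x̄ - mu_0)^T · [...] = (0.1667)·(-0.755) + (2.1667)·(1.0272) = 2.0998.

Step 5 — scale by n: T² = 6 · 2.0998 = 12.599.

T² ≈ 12.599


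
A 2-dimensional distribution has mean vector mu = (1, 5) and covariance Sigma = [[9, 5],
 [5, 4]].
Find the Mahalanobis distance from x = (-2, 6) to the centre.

Step 1 — centre the observation: (x - mu) = (-3, 1).

Step 2 — invert Sigma. det(Sigma) = 9·4 - (5)² = 11.
  Sigma^{-1} = (1/det) · [[d, -b], [-b, a]] = [[0.3636, -0.4545],
 [-0.4545, 0.8182]].

Step 3 — form the quadratic (x - mu)^T · Sigma^{-1} · (x - mu):
  Sigma^{-1} · (x - mu) = (-1.5455, 2.1818).
  (x - mu)^T · [Sigma^{-1} · (x - mu)] = (-3)·(-1.5455) + (1)·(2.1818) = 6.8182.

Step 4 — take square root: d = √(6.8182) ≈ 2.6112.

d(x, mu) = √(6.8182) ≈ 2.6112


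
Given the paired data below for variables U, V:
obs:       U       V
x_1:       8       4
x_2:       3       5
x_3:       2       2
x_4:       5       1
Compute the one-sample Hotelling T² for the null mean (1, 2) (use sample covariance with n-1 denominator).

Step 1 — sample mean vector:
  mean(U) = (8 + 3 + 2 + 5) / 4 = 18/4 = 4.5
  mean(V) = (4 + 5 + 2 + 1) / 4 = 12/4 = 3
  x̄ = (4.5, 3),  deviation x̄ - mu_0 = (4.5, 3) - (1, 2) = (3.5, 1).

Step 2 — sample covariance matrix, S[i,j] = (1/(n-1)) · Σ_k (x_{k,i} - mean_i) · (x_{k,j} - mean_j), divisor n-1 = 3:
  S[U,U] = ((3.5)·(3.5) + (-1.5)·(-1.5) + (-2.5)·(-2.5) + (0.5)·(0.5)) / 3 = 21/3 = 7
  S[U,V] = ((3.5)·(1) + (-1.5)·(2) + (-2.5)·(-1) + (0.5)·(-2)) / 3 = 2/3 = 0.6667
  S[V,V] = ((1)·(1) + (2)·(2) + (-1)·(-1) + (-2)·(-2)) / 3 = 10/3 = 3.3333
  S = [[7, 0.6667],
 [0.6667, 3.3333]].

Step 3 — invert S. det(S) = 7·3.3333 - (0.6667)² = 22.8889.
  S^{-1} = (1/det) · [[d, -b], [-b, a]] = [[0.1456, -0.0291],
 [-0.0291, 0.3058]].

Step 4 — quadratic form (x̄ - mu_0)^T · S^{-1} · (x̄ - mu_0):
  S^{-1} · (x̄ - mu_0) = (0.4806, 0.2039),
  (x̄ - mu_0)^T · [...] = (3.5)·(0.4806) + (1)·(0.2039) = 1.8859.

Step 5 — scale by n: T² = 4 · 1.8859 = 7.5437.

T² ≈ 7.5437


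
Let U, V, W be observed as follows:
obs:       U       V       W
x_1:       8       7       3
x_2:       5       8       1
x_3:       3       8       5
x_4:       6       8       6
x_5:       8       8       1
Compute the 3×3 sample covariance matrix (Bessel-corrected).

Step 1 — column means:
  mean(U) = (8 + 5 + 3 + 6 + 8) / 5 = 30/5 = 6
  mean(V) = (7 + 8 + 8 + 8 + 8) / 5 = 39/5 = 7.8
  mean(W) = (3 + 1 + 5 + 6 + 1) / 5 = 16/5 = 3.2

Step 2 — sample covariance S[i,j] = (1/(n-1)) · Σ_k (x_{k,i} - mean_i) · (x_{k,j} - mean_j), with n-1 = 4.
  S[U,U] = ((2)·(2) + (-1)·(-1) + (-3)·(-3) + (0)·(0) + (2)·(2)) / 4 = 18/4 = 4.5
  S[U,V] = ((2)·(-0.8) + (-1)·(0.2) + (-3)·(0.2) + (0)·(0.2) + (2)·(0.2)) / 4 = -2/4 = -0.5
  S[U,W] = ((2)·(-0.2) + (-1)·(-2.2) + (-3)·(1.8) + (0)·(2.8) + (2)·(-2.2)) / 4 = -8/4 = -2
  S[V,V] = ((-0.8)·(-0.8) + (0.2)·(0.2) + (0.2)·(0.2) + (0.2)·(0.2) + (0.2)·(0.2)) / 4 = 0.8/4 = 0.2
  S[V,W] = ((-0.8)·(-0.2) + (0.2)·(-2.2) + (0.2)·(1.8) + (0.2)·(2.8) + (0.2)·(-2.2)) / 4 = 0.2/4 = 0.05
  S[W,W] = ((-0.2)·(-0.2) + (-2.2)·(-2.2) + (1.8)·(1.8) + (2.8)·(2.8) + (-2.2)·(-2.2)) / 4 = 20.8/4 = 5.2

S is symmetric (S[j,i] = S[i,j]). Assembling:

S = [[4.5, -0.5, -2],
 [-0.5, 0.2, 0.05],
 [-2, 0.05, 5.2]]


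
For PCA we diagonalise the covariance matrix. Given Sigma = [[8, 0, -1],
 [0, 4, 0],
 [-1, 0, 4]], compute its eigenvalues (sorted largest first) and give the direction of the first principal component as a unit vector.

Step 1 — characteristic polynomial p(λ) = det(λI - Sigma) = λ³ - tr·λ² + c_1·λ - det, where tr = trace, c_1 = sum of the principal 2×2 minors, det = det(Sigma):
  tr = 8 + 4 + 4 = 16,
  c_1 = (8·4 - (0)²) + (8·4 - (-1)²) + (4·4 - (0)²) = 32 + 31 + 16 = 79,
  det = 8·(4·4 - (0)²) - (0)·((0)·4 - (0)·(-1)) + (-1)·((0)·(0) - 4·(-1)) = 8·(16) - (0)·(0) + (-1)·(4) = 124.
  So p(λ) = λ³ - 16λ² + 79λ - 124.
Step 2 — look for an integer root (rational root theorem: any rational root is an integer divisor of 124). Testing λ = 4:
  p(4) = 64 - 256 + 316 - 124 = 0  ✓
  Dividing out (λ - 4): p(λ) = (λ - 4)(λ² - 12λ + 31).
Step 3 — remaining eigenvalues from the quadratic λ² - 12λ + 31 = 0:
  Δ = 12² - 4·31 = 144 - 124 = 20,  λ = (12 ± √20)/2 = (12 ± 4.4721)/2 ≈ 8.2361 or 3.7639.
  Sorted: λ_1 = 8.2361,  λ_2 = 4,  λ_3 = 3.7639  (check: sum = 16 = tr ✓).

Step 4 — unit eigenvector for λ_1 ≈ 8.2361: v spans the null space of (Sigma - λ_1 I), whose rows are
  r_1 = (-0.2361, 0, -1),  r_2 = (0, -4.2361, 0),  r_3 = (-1, 0, -4.2361).
  v is orthogonal to every row, so take v ∝ r_1 × r_2 = ((0)·(0) - (-1)·(-4.2361), (-1)·(0) - (-0.2361)·(0), (-0.2361)·(-4.2361) - (0)·(0)) ≈ (-4.2361, 0, 1).
  Rescale (multiply by -1 so the first nonzero entry is positive): u = (4.2361, 0, -1).
  ||u|| = √((4.2361)² + (0)² + (-1)²) = √(18.9443) ≈ 4.3525,  v_1 = u/||u|| ≈ (0.9732, 0, -0.2298) (||v_1|| = 1).

λ_1 = 8.2361,  λ_2 = 4,  λ_3 = 3.7639;  v_1 ≈ (0.9732, 0, -0.2298)


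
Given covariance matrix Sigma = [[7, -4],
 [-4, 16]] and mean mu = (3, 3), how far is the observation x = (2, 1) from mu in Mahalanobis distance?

Step 1 — centre the observation: (x - mu) = (-1, -2).

Step 2 — invert Sigma. det(Sigma) = 7·16 - (-4)² = 96.
  Sigma^{-1} = (1/det) · [[d, -b], [-b, a]] = [[0.1667, 0.0417],
 [0.0417, 0.0729]].

Step 3 — form the quadratic (x - mu)^T · Sigma^{-1} · (x - mu):
  Sigma^{-1} · (x - mu) = (-0.25, -0.1875).
  (x - mu)^T · [Sigma^{-1} · (x - mu)] = (-1)·(-0.25) + (-2)·(-0.1875) = 0.625.

Step 4 — take square root: d = √(0.625) ≈ 0.7906.

d(x, mu) = √(0.625) ≈ 0.7906


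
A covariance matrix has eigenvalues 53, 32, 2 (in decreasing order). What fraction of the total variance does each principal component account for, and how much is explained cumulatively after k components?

Step 1 — total variance = trace(Sigma) = Σ λ_i = 53 + 32 + 2 = 87.

Step 2 — fraction explained by component i = λ_i / Σ λ:
  PC1: 53/87 = 0.6092
  PC2: 32/87 = 0.3678
  PC3: 2/87 = 0.023

Step 3 — cumulative fraction after k components = (λ_1 + ... + λ_k) / Σ λ:
  k = 1: 53/87 = 0.6092
  k = 2: (53 + 32)/87 = 85/87 = 0.977
  k = 3: (53 + 32 + 2)/87 = 87/87 = 1

Summary (fraction, with percent):

explained: PC1 0.6092 (60.92%), PC2 0.3678 (36.78%), PC3 0.023 (2.3%);  cumulative: 0.6092, 0.977, 1


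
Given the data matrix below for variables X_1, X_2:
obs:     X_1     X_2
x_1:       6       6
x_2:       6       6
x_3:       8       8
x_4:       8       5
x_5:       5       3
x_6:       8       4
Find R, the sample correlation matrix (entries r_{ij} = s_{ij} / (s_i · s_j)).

Step 1 — column means:
  mean(X_1) = (6 + 6 + 8 + 8 + 5 + 8) / 6 = 41/6 = 6.8333
  mean(X_2) = (6 + 6 + 8 + 5 + 3 + 4) / 6 = 32/6 = 5.3333

Step 2 — sample variances and covariances s[i,j] = (1/(n-1)) · Σ_k (x_{k,i} - mean_i) · (x_{k,j} - mean_j), with n-1 = 5:
  s[X_1,X_1] = ((-0.8333)·(-0.8333) + (-0.8333)·(-0.8333) + (1.1667)·(1.1667) + (1.1667)·(1.1667) + (-1.8333)·(-1.8333) + (1.1667)·(1.1667)) / 5 = 8.8333/5 = 1.7667
  s[X_1,X_2] = ((-0.8333)·(0.6667) + (-0.8333)·(0.6667) + (1.1667)·(2.6667) + (1.1667)·(-0.3333) + (-1.8333)·(-2.3333) + (1.1667)·(-1.3333)) / 5 = 4.3333/5 = 0.8667
  s[X_2,X_2] = ((0.6667)·(0.6667) + (0.6667)·(0.6667) + (2.6667)·(2.6667) + (-0.3333)·(-0.3333) + (-2.3333)·(-2.3333) + (-1.3333)·(-1.3333)) / 5 = 15.3333/5 = 3.0667
  Sample standard deviations s_i = √(s[i,i]):
  s(X_1) = √(1.7667) = 1.3292
  s(X_2) = √(3.0667) = 1.7512

Step 3 — r_{ij} = s_{ij} / (s_i · s_j):
  r[X_1,X_1] = 1 (diagonal).
  r[X_1,X_2] = 0.8667 / (1.3292 · 1.7512) = 0.8667 / 2.3276 = 0.3723
  r[X_2,X_2] = 1 (diagonal).

R is symmetric with unit diagonal. Assembling:

R = [[1, 0.3723],
 [0.3723, 1]]


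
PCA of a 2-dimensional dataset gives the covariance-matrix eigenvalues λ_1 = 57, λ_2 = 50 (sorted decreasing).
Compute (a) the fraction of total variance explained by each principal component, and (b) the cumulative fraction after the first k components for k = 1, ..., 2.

Step 1 — total variance = trace(Sigma) = Σ λ_i = 57 + 50 = 107.

Step 2 — fraction explained by component i = λ_i / Σ λ:
  PC1: 57/107 = 0.5327
  PC2: 50/107 = 0.4673

Step 3 — cumulative fraction after k components = (λ_1 + ... + λ_k) / Σ λ:
  k = 1: 57/107 = 0.5327
  k = 2: (57 + 50)/107 = 107/107 = 1

Summary (fraction, with percent):

explained: PC1 0.5327 (53.27%), PC2 0.4673 (46.73%);  cumulative: 0.5327, 1


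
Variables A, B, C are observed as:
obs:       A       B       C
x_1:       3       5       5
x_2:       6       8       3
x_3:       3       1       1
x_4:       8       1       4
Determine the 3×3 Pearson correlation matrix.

Step 1 — column means:
  mean(A) = (3 + 6 + 3 + 8) / 4 = 20/4 = 5
  mean(B) = (5 + 8 + 1 + 1) / 4 = 15/4 = 3.75
  mean(C) = (5 + 3 + 1 + 4) / 4 = 13/4 = 3.25

Step 2 — sample variances and covariances s[i,j] = (1/(n-1)) · Σ_k (x_{k,i} - mean_i) · (x_{k,j} - mean_j), with n-1 = 3:
  s[A,A] = ((-2)·(-2) + (1)·(1) + (-2)·(-2) + (3)·(3)) / 3 = 18/3 = 6
  s[A,B] = ((-2)·(1.25) + (1)·(4.25) + (-2)·(-2.75) + (3)·(-2.75)) / 3 = -1/3 = -0.3333
  s[A,C] = ((-2)·(1.75) + (1)·(-0.25) + (-2)·(-2.25) + (3)·(0.75)) / 3 = 3/3 = 1
  s[B,B] = ((1.25)·(1.25) + (4.25)·(4.25) + (-2.75)·(-2.75) + (-2.75)·(-2.75)) / 3 = 34.75/3 = 11.5833
  s[B,C] = ((1.25)·(1.75) + (4.25)·(-0.25) + (-2.75)·(-2.25) + (-2.75)·(0.75)) / 3 = 5.25/3 = 1.75
  s[C,C] = ((1.75)·(1.75) + (-0.25)·(-0.25) + (-2.25)·(-2.25) + (0.75)·(0.75)) / 3 = 8.75/3 = 2.9167
  Sample standard deviations s_i = √(s[i,i]):
  s(A) = √(6) = 2.4495
  s(B) = √(11.5833) = 3.4034
  s(C) = √(2.9167) = 1.7078

Step 3 — r_{ij} = s_{ij} / (s_i · s_j):
  r[A,A] = 1 (diagonal).
  r[A,B] = -0.3333 / (2.4495 · 3.4034) = -0.3333 / 8.3367 = -0.04
  r[A,C] = 1 / (2.4495 · 1.7078) = 1 / 4.1833 = 0.239
  r[B,B] = 1 (diagonal).
  r[B,C] = 1.75 / (3.4034 · 1.7078) = 1.75 / 5.8125 = 0.3011
  r[C,C] = 1 (diagonal).

R is symmetric with unit diagonal. Assembling:

R = [[1, -0.04, 0.239],
 [-0.04, 1, 0.3011],
 [0.239, 0.3011, 1]]


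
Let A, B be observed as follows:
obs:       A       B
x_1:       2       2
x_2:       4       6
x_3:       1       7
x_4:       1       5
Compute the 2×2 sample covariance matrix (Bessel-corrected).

Step 1 — column means:
  mean(A) = (2 + 4 + 1 + 1) / 4 = 8/4 = 2
  mean(B) = (2 + 6 + 7 + 5) / 4 = 20/4 = 5

Step 2 — sample covariance S[i,j] = (1/(n-1)) · Σ_k (x_{k,i} - mean_i) · (x_{k,j} - mean_j), with n-1 = 3.
  S[A,A] = ((0)·(0) + (2)·(2) + (-1)·(-1) + (-1)·(-1)) / 3 = 6/3 = 2
  S[A,B] = ((0)·(-3) + (2)·(1) + (-1)·(2) + (-1)·(0)) / 3 = 0/3 = 0
  S[B,B] = ((-3)·(-3) + (1)·(1) + (2)·(2) + (0)·(0)) / 3 = 14/3 = 4.6667

S is symmetric (S[j,i] = S[i,j]). Assembling:

S = [[2, 0],
 [0, 4.6667]]


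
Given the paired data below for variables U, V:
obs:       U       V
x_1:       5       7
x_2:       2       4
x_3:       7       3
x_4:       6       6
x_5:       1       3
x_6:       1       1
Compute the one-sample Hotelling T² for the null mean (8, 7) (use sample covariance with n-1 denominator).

Step 1 — sample mean vector:
  mean(U) = (5 + 2 + 7 + 6 + 1 + 1) / 6 = 22/6 = 3.6667
  mean(V) = (7 + 4 + 3 + 6 + 3 + 1) / 6 = 24/6 = 4
  x̄ = (3.6667, 4),  deviation x̄ - mu_0 = (3.6667, 4) - (8, 7) = (-4.3333, -3).

Step 2 — sample covariance matrix, S[i,j] = (1/(n-1)) · Σ_k (x_{k,i} - mean_i) · (x_{k,j} - mean_j), divisor n-1 = 5:
  S[U,U] = ((1.3333)·(1.3333) + (-1.6667)·(-1.6667) + (3.3333)·(3.3333) + (2.3333)·(2.3333) + (-2.6667)·(-2.6667) + (-2.6667)·(-2.6667)) / 5 = 35.3333/5 = 7.0667
  S[U,V] = ((1.3333)·(3) + (-1.6667)·(0) + (3.3333)·(-1) + (2.3333)·(2) + (-2.6667)·(-1) + (-2.6667)·(-3)) / 5 = 16/5 = 3.2
  S[V,V] = ((3)·(3) + (0)·(0) + (-1)·(-1) + (2)·(2) + (-1)·(-1) + (-3)·(-3)) / 5 = 24/5 = 4.8
  S = [[7.0667, 3.2],
 [3.2, 4.8]].

Step 3 — invert S. det(S) = 7.0667·4.8 - (3.2)² = 23.68.
  S^{-1} = (1/det) · [[d, -b], [-b, a]] = [[0.2027, -0.1351],
 [-0.1351, 0.2984]].

Step 4 — quadratic form (x̄ - mu_0)^T · S^{-1} · (x̄ - mu_0):
  S^{-1} · (x̄ - mu_0) = (-0.473, -0.3097),
  (x̄ - mu_0)^T · [...] = (-4.3333)·(-0.473) + (-3)·(-0.3097) = 2.9786.

Step 5 — scale by n: T² = 6 · 2.9786 = 17.8716.

T² ≈ 17.8716


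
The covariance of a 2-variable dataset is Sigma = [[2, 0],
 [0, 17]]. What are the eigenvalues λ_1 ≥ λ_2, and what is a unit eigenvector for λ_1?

Step 1 — characteristic polynomial of 2×2 Sigma:
  det(Sigma - λI) = λ² - trace · λ + det = 0.
  trace = 2 + 17 = 19, det = 2·17 - (0)² = 34.
Step 2 — discriminant:
  Δ = trace² - 4·det = 361 - 136 = 225.
Step 3 — eigenvalues:
  λ = (trace ± √Δ)/2 = (19 ± 15)/2,
  λ_1 = 17,  λ_2 = 2.

Step 4 — unit eigenvector for λ_1: Sigma is diagonal, so its eigenvectors are the coordinate axes. λ_1 = 17 is the diagonal entry on the second coordinate axis, hence
  v_1 = (0, 1) (||v_1|| = 1).

λ_1 = 17,  λ_2 = 2;  v_1 ≈ (0, 1)


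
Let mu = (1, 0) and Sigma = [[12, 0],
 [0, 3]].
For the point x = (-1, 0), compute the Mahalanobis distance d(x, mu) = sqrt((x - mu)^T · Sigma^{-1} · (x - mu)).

Step 1 — centre the observation: (x - mu) = (-2, 0).

Step 2 — invert Sigma. det(Sigma) = 12·3 - (0)² = 36.
  Sigma^{-1} = (1/det) · [[d, -b], [-b, a]] = [[0.0833, 0],
 [0, 0.3333]].

Step 3 — form the quadratic (x - mu)^T · Sigma^{-1} · (x - mu):
  Sigma^{-1} · (x - mu) = (-0.1667, 0).
  (x - mu)^T · [Sigma^{-1} · (x - mu)] = (-2)·(-0.1667) + (0)·(0) = 0.3333.

Step 4 — take square root: d = √(0.3333) ≈ 0.5774.

d(x, mu) = √(0.3333) ≈ 0.5774


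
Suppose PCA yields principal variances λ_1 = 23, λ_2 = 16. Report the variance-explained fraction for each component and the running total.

Step 1 — total variance = trace(Sigma) = Σ λ_i = 23 + 16 = 39.

Step 2 — fraction explained by component i = λ_i / Σ λ:
  PC1: 23/39 = 0.5897
  PC2: 16/39 = 0.4103

Step 3 — cumulative fraction after k components = (λ_1 + ... + λ_k) / Σ λ:
  k = 1: 23/39 = 0.5897
  k = 2: (23 + 16)/39 = 39/39 = 1

Summary (fraction, with percent):

explained: PC1 0.5897 (58.97%), PC2 0.4103 (41.03%);  cumulative: 0.5897, 1


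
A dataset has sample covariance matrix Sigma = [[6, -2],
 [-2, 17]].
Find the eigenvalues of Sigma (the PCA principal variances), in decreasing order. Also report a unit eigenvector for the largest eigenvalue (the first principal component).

Step 1 — characteristic polynomial of 2×2 Sigma:
  det(Sigma - λI) = λ² - trace · λ + det = 0.
  trace = 6 + 17 = 23, det = 6·17 - (-2)² = 98.
Step 2 — discriminant:
  Δ = trace² - 4·det = 529 - 392 = 137.
Step 3 — eigenvalues:
  λ = (trace ± √Δ)/2 = (23 ± 11.7047)/2,
  λ_1 = 17.3523,  λ_2 = 5.6477.

Step 4 — unit eigenvector for λ_1: solve (Sigma - λ_1 I)v = 0. First row:
  (6 - 17.3523)·v_x + (-2)·v_y = 0, i.e. (-11.3523)·v_x + (-2)·v_y = 0,
  so v ∝ (b, λ_1 - a) = (-2, 11.3523); multiply by -1 so the first entry is positive: u = (2, -11.3523).
  ||u|| = √((2)² + (-11.3523)²) = √(132.8758) ≈ 11.5272,
  v_1 = u/||u|| ≈ (0.1735, -0.9848) (||v_1|| = 1).

λ_1 = 17.3523,  λ_2 = 5.6477;  v_1 ≈ (0.1735, -0.9848)


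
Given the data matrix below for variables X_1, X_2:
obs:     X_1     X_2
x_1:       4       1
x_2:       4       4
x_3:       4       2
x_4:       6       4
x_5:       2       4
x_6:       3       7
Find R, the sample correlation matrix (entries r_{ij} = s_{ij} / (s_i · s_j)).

Step 1 — column means:
  mean(X_1) = (4 + 4 + 4 + 6 + 2 + 3) / 6 = 23/6 = 3.8333
  mean(X_2) = (1 + 4 + 2 + 4 + 4 + 7) / 6 = 22/6 = 3.6667

Step 2 — sample variances and covariances s[i,j] = (1/(n-1)) · Σ_k (x_{k,i} - mean_i) · (x_{k,j} - mean_j), with n-1 = 5:
  s[X_1,X_1] = ((0.1667)·(0.1667) + (0.1667)·(0.1667) + (0.1667)·(0.1667) + (2.1667)·(2.1667) + (-1.8333)·(-1.8333) + (-0.8333)·(-0.8333)) / 5 = 8.8333/5 = 1.7667
  s[X_1,X_2] = ((0.1667)·(-2.6667) + (0.1667)·(0.3333) + (0.1667)·(-1.6667) + (2.1667)·(0.3333) + (-1.8333)·(0.3333) + (-0.8333)·(3.3333)) / 5 = -3.3333/5 = -0.6667
  s[X_2,X_2] = ((-2.6667)·(-2.6667) + (0.3333)·(0.3333) + (-1.6667)·(-1.6667) + (0.3333)·(0.3333) + (0.3333)·(0.3333) + (3.3333)·(3.3333)) / 5 = 21.3333/5 = 4.2667
  Sample standard deviations s_i = √(s[i,i]):
  s(X_1) = √(1.7667) = 1.3292
  s(X_2) = √(4.2667) = 2.0656

Step 3 — r_{ij} = s_{ij} / (s_i · s_j):
  r[X_1,X_1] = 1 (diagonal).
  r[X_1,X_2] = -0.6667 / (1.3292 · 2.0656) = -0.6667 / 2.7455 = -0.2428
  r[X_2,X_2] = 1 (diagonal).

R is symmetric with unit diagonal. Assembling:

R = [[1, -0.2428],
 [-0.2428, 1]]


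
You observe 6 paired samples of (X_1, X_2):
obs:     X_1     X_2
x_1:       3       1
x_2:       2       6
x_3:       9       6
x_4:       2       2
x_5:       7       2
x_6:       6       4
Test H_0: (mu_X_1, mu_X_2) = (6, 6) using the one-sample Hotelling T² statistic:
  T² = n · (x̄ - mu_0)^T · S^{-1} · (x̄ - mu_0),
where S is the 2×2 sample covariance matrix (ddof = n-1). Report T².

Step 1 — sample mean vector:
  mean(X_1) = (3 + 2 + 9 + 2 + 7 + 6) / 6 = 29/6 = 4.8333
  mean(X_2) = (1 + 6 + 6 + 2 + 2 + 4) / 6 = 21/6 = 3.5
  x̄ = (4.8333, 3.5),  deviation x̄ - mu_0 = (4.8333, 3.5) - (6, 6) = (-1.1667, -2.5).

Step 2 — sample covariance matrix, S[i,j] = (1/(n-1)) · Σ_k (x_{k,i} - mean_i) · (x_{k,j} - mean_j), divisor n-1 = 5:
  S[X_1,X_1] = ((-1.8333)·(-1.8333) + (-2.8333)·(-2.8333) + (4.1667)·(4.1667) + (-2.8333)·(-2.8333) + (2.1667)·(2.1667) + (1.1667)·(1.1667)) / 5 = 42.8333/5 = 8.5667
  S[X_1,X_2] = ((-1.8333)·(-2.5) + (-2.8333)·(2.5) + (4.1667)·(2.5) + (-2.8333)·(-1.5) + (2.1667)·(-1.5) + (1.1667)·(0.5)) / 5 = 9.5/5 = 1.9
  S[X_2,X_2] = ((-2.5)·(-2.5) + (2.5)·(2.5) + (2.5)·(2.5) + (-1.5)·(-1.5) + (-1.5)·(-1.5) + (0.5)·(0.5)) / 5 = 23.5/5 = 4.7
  S = [[8.5667, 1.9],
 [1.9, 4.7]].

Step 3 — invert S. det(S) = 8.5667·4.7 - (1.9)² = 36.6533.
  S^{-1} = (1/det) · [[d, -b], [-b, a]] = [[0.1282, -0.0518],
 [-0.0518, 0.2337]].

Step 4 — quadratic form (x̄ - mu_0)^T · S^{-1} · (x̄ - mu_0):
  S^{-1} · (x̄ - mu_0) = (-0.02, -0.5238),
  (x̄ - mu_0)^T · [...] = (-1.1667)·(-0.02) + (-2.5)·(-0.5238) = 1.3329.

Step 5 — scale by n: T² = 6 · 1.3329 = 7.9975.

T² ≈ 7.9975


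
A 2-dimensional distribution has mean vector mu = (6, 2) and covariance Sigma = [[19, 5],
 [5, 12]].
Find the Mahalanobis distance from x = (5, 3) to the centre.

Step 1 — centre the observation: (x - mu) = (-1, 1).

Step 2 — invert Sigma. det(Sigma) = 19·12 - (5)² = 203.
  Sigma^{-1} = (1/det) · [[d, -b], [-b, a]] = [[0.0591, -0.0246],
 [-0.0246, 0.0936]].

Step 3 — form the quadratic (x - mu)^T · Sigma^{-1} · (x - mu):
  Sigma^{-1} · (x - mu) = (-0.0837, 0.1182).
  (x - mu)^T · [Sigma^{-1} · (x - mu)] = (-1)·(-0.0837) + (1)·(0.1182) = 0.202.

Step 4 — take square root: d = √(0.202) ≈ 0.4494.

d(x, mu) = √(0.202) ≈ 0.4494


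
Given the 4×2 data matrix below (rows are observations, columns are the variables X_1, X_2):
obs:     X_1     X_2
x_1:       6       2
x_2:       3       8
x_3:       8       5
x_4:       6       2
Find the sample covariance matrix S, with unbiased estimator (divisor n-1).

Step 1 — column means:
  mean(X_1) = (6 + 3 + 8 + 6) / 4 = 23/4 = 5.75
  mean(X_2) = (2 + 8 + 5 + 2) / 4 = 17/4 = 4.25

Step 2 — sample covariance S[i,j] = (1/(n-1)) · Σ_k (x_{k,i} - mean_i) · (x_{k,j} - mean_j), with n-1 = 3.
  S[X_1,X_1] = ((0.25)·(0.25) + (-2.75)·(-2.75) + (2.25)·(2.25) + (0.25)·(0.25)) / 3 = 12.75/3 = 4.25
  S[X_1,X_2] = ((0.25)·(-2.25) + (-2.75)·(3.75) + (2.25)·(0.75) + (0.25)·(-2.25)) / 3 = -9.75/3 = -3.25
  S[X_2,X_2] = ((-2.25)·(-2.25) + (3.75)·(3.75) + (0.75)·(0.75) + (-2.25)·(-2.25)) / 3 = 24.75/3 = 8.25

S is symmetric (S[j,i] = S[i,j]). Assembling:

S = [[4.25, -3.25],
 [-3.25, 8.25]]


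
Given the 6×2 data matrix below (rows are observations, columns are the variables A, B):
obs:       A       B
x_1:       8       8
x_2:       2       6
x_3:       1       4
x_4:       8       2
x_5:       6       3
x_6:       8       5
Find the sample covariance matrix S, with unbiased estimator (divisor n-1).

Step 1 — column means:
  mean(A) = (8 + 2 + 1 + 8 + 6 + 8) / 6 = 33/6 = 5.5
  mean(B) = (8 + 6 + 4 + 2 + 3 + 5) / 6 = 28/6 = 4.6667

Step 2 — sample covariance S[i,j] = (1/(n-1)) · Σ_k (x_{k,i} - mean_i) · (x_{k,j} - mean_j), with n-1 = 5.
  S[A,A] = ((2.5)·(2.5) + (-3.5)·(-3.5) + (-4.5)·(-4.5) + (2.5)·(2.5) + (0.5)·(0.5) + (2.5)·(2.5)) / 5 = 51.5/5 = 10.3
  S[A,B] = ((2.5)·(3.3333) + (-3.5)·(1.3333) + (-4.5)·(-0.6667) + (2.5)·(-2.6667) + (0.5)·(-1.6667) + (2.5)·(0.3333)) / 5 = 0/5 = 0
  S[B,B] = ((3.3333)·(3.3333) + (1.3333)·(1.3333) + (-0.6667)·(-0.6667) + (-2.6667)·(-2.6667) + (-1.6667)·(-1.6667) + (0.3333)·(0.3333)) / 5 = 23.3333/5 = 4.6667

S is symmetric (S[j,i] = S[i,j]). Assembling:

S = [[10.3, 0],
 [0, 4.6667]]


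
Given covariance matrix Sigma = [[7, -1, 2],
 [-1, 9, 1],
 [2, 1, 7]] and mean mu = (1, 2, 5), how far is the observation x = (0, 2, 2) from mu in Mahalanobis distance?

Step 1 — centre the observation: (x - mu) = (-1, 0, -3).

Step 2 — invert Sigma (cofactor / det for 3×3, or solve directly):
  Sigma^{-1} = [[0.1602, 0.0233, -0.0491],
 [0.0233, 0.1163, -0.0233],
 [-0.0491, -0.0233, 0.1602]].

Step 3 — form the quadratic (x - mu)^T · Sigma^{-1} · (x - mu):
  Sigma^{-1} · (x - mu) = (-0.0129, 0.0465, -0.4315).
  (x - mu)^T · [Sigma^{-1} · (x - mu)] = (-1)·(-0.0129) + (0)·(0.0465) + (-3)·(-0.4315) = 1.3075.

Step 4 — take square root: d = √(1.3075) ≈ 1.1435.

d(x, mu) = √(1.3075) ≈ 1.1435


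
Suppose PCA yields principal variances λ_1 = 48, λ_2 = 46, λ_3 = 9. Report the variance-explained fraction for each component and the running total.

Step 1 — total variance = trace(Sigma) = Σ λ_i = 48 + 46 + 9 = 103.

Step 2 — fraction explained by component i = λ_i / Σ λ:
  PC1: 48/103 = 0.466
  PC2: 46/103 = 0.4466
  PC3: 9/103 = 0.0874

Step 3 — cumulative fraction after k components = (λ_1 + ... + λ_k) / Σ λ:
  k = 1: 48/103 = 0.466
  k = 2: (48 + 46)/103 = 94/103 = 0.9126
  k = 3: (48 + 46 + 9)/103 = 103/103 = 1

Summary (fraction, with percent):

explained: PC1 0.466 (46.6%), PC2 0.4466 (44.66%), PC3 0.0874 (8.74%);  cumulative: 0.466, 0.9126, 1


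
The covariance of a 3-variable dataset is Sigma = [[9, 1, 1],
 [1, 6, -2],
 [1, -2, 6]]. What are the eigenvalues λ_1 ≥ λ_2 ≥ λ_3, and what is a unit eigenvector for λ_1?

Step 1 — characteristic polynomial p(λ) = det(λI - Sigma) = λ³ - tr·λ² + c_1·λ - det, where tr = trace, c_1 = sum of the principal 2×2 minors, det = det(Sigma):
  tr = 9 + 6 + 6 = 21,
  c_1 = (9·6 - (1)²) + (9·6 - (1)²) + (6·6 - (-2)²) = 53 + 53 + 32 = 138,
  det = 9·(6·6 - (-2)²) - (1)·((1)·6 - (-2)·(1)) + (1)·((1)·(-2) - 6·(1)) = 9·(32) - (1)·(8) + (1)·(-8) = 272.
  So p(λ) = λ³ - 21λ² + 138λ - 272.
Step 2 — look for an integer root (rational root theorem: any rational root is an integer divisor of 272). Testing λ = 8:
  p(8) = 512 - 1344 + 1104 - 272 = 0  ✓
  Dividing out (λ - 8): p(λ) = (λ - 8)(λ² - 13λ + 34).
Step 3 — remaining eigenvalues from the quadratic λ² - 13λ + 34 = 0:
  Δ = 13² - 4·34 = 169 - 136 = 33,  λ = (13 ± √33)/2 = (13 ± 5.7446)/2 ≈ 9.3723 or 3.6277.
  Sorted: λ_1 = 9.3723,  λ_2 = 8,  λ_3 = 3.6277  (check: sum = 21 = tr ✓).

Step 4 — unit eigenvector for λ_1 ≈ 9.3723: v spans the null space of (Sigma - λ_1 I), whose rows are
  r_1 = (-0.3723, 1, 1),  r_2 = (1, -3.3723, -2),  r_3 = (1, -2, -3.3723).
  v is orthogonal to every row, so take v ∝ r_1 × r_2 = ((1)·(-2) - (1)·(-3.3723), (1)·(1) - (-0.3723)·(-2), (-0.3723)·(-3.3723) - (1)·(1)) ≈ (1.3723, 0.2554, 0.2554).
  Let u = (1.3723, 0.2554, 0.2554).
  ||u|| = √((1.3723)² + (0.2554)² + (0.2554)²) = √(2.0137) ≈ 1.419,  v_1 = u/||u|| ≈ (0.9671, 0.18, 0.18) (||v_1|| = 1).

λ_1 = 9.3723,  λ_2 = 8,  λ_3 = 3.6277;  v_1 ≈ (0.9671, 0.18, 0.18)
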